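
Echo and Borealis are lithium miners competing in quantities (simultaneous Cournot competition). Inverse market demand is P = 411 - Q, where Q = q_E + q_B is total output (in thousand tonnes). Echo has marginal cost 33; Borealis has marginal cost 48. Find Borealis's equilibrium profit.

Echo's profit: π_E = (411 - Q)q_E - (33q_E). Setting ∂π_E/∂q_E = 0: 378 - 2q_E - (q_B) = 0.
Borealis's profit: π_B = (411 - Q)q_B - (48q_B). Setting ∂π_B/∂q_B = 0: 363 - 2q_B - (q_E) = 0.
Rearranging gives the reaction functions q_E = (378 - q_B)/2 and q_B = (363 - q_E)/2.
Substituting one into the other gives q_E = 131 and q_B = 116.
Price P = 411 - 247 = 164.
Borealis's profit: (164 - 48)·116 = 13456.

13456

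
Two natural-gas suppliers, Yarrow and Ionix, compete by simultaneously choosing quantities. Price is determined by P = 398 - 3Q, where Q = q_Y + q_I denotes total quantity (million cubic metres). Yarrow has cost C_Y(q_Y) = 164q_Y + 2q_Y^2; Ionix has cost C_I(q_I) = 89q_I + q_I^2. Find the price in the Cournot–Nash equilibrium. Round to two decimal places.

257.17

Yarrow's profit: π_Y = (398 - 3Q)q_Y - (164q_Y + 2q_Y²). Setting ∂π_Y/∂q_Y = 0: 234 - 10q_Y - 3(q_I) = 0.
Ionix's first-order condition: 309 - 8q_I - 3(q_Y) = 0.
Rearranging gives the reaction functions q_Y = (234 - 3q_I)/10 and q_I = (309 - 3q_Y)/8.
Substituting one into the other gives q_Y = 945/71 and q_I = 33.6338.
Total output Q = 46.9437, so price P = 398 - 3·46.9437 = 257.1690.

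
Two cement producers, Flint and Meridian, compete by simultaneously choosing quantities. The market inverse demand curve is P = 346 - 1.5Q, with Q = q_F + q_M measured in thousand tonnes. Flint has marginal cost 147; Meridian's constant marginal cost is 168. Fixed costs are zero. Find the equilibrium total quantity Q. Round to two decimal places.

83.78

Flint's profit: π_F = (346 - 1.5Q)q_F - (147q_F). Setting ∂π_F/∂q_F = 0: 199 - 3q_F - (3/2)(q_M) = 0.
Meridian's first-order condition: 178 - 3q_M - (3/2)(q_F) = 0.
Best responses: q_F = (199 - (3/2)q_M)/3, q_M = (178 - (3/2)q_F)/3.
Substituting one into the other gives q_F = 440/9 and q_M = 314/9.
Total output Q = 440/9 + 314/9 = 754/9.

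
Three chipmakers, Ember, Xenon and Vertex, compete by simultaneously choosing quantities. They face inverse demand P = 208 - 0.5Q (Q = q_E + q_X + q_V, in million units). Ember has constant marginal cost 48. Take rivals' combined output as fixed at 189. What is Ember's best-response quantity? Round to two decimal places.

65.50

With rivals' combined output fixed at 189, Ember's profit is π_E = (208 - (1/2)·189 - (1/2)q_E)q_E - (48q_E) = (227/2 - (1/2)q_E)q_E - (48q_E).
∂π_E/∂q_E = 131/2 - q_E = 0, so q_E = 131/2.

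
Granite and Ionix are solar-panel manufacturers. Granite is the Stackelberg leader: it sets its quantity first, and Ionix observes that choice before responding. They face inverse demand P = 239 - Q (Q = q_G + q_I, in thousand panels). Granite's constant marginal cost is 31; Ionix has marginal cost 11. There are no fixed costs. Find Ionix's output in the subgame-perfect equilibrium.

67

The follower Ionix best-responds to any q_G: π_I = (239 - Q)q_I - 11q_I.
∂π_I/∂q_I = 228 - q_G - 2q_I = 0 gives the reaction function q_I = (228 - q_G)/2.
Granite substitutes q_I(q_G) into its own profit: π_G = q_G(239 - q_G - (228 - q_G)/2) - 31q_G = (125 - (1/2)q_G)q_G - 31q_G.
Maximising: ∂π_G/∂q_G = 94 - q_G = 0, giving q_G = 94.
Then q_I = (228 - 94)/2 = 67.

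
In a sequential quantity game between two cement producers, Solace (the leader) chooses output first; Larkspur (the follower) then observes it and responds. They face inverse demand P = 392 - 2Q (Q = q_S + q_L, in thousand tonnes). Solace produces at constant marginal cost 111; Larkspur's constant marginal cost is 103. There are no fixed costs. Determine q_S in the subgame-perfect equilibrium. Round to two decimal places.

68.25

The follower Larkspur best-responds to any q_S: π_L = (392 - 2Q)q_L - 103q_L.
∂π_L/∂q_L = 289 - 2q_S - 4q_L = 0 gives the reaction function q_L = (289 - 2q_S)/4.
Solace substitutes q_L(q_S) into its own profit: π_S = q_S(392 - 2q_S - (289 - 2q_S)/2) - 111q_S = (495/2 - q_S)q_S - 111q_S.
Maximising: ∂π_S/∂q_S = 273/2 - 2q_S = 0, giving q_S = 273/4.
Then q_L = (289 - 2·(273/4))/4 = 305/8.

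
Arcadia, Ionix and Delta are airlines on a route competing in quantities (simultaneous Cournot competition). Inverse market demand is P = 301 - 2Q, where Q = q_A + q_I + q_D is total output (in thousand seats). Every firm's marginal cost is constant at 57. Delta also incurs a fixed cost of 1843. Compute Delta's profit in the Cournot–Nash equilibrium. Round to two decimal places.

17.50

Each firm earns π_i = (301 - 2Q)q_i - 57q_i.
Setting ∂π_i/∂q_i = 0 with rivals' quantities fixed: 244 - 4q_i - 2·Σ_{j≠i} q_j = 0.
With identical firms every q_j equals q_i, so Σ_{j≠i} q_j = 2q_i and 244 = 8q_i, giving q_i = 61/2.
Price P = 301 - 2·(183/2) = 118.
Delta's profit: (118 - 57)·(61/2) - 1843 = 35/2.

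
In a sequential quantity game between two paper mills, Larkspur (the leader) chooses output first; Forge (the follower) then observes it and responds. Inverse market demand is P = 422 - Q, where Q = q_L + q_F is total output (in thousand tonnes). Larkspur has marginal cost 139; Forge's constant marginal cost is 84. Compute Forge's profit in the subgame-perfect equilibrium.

Solve by backward induction. Given q_L, the follower Forge maximises π_F = (422 - q_L - q_F)q_F - 84q_F.
∂π_F/∂q_F = 338 - q_L - 2q_F = 0 gives the reaction function q_F = (338 - q_L)/2.
The leader anticipates this reaction. Substituting into P = 422 - Q gives P = 253 - (1/2)q_L, so π_L = (253 - (1/2)q_L)q_L - 139q_L.
Leader FOC: 114 - q_L = 0, so q_L = 114.
Then q_F = (338 - 114)/2 = 112.
Price P = 422 - 226 = 196.
Forge's profit: (196 - 84)·112 = 12544.

12544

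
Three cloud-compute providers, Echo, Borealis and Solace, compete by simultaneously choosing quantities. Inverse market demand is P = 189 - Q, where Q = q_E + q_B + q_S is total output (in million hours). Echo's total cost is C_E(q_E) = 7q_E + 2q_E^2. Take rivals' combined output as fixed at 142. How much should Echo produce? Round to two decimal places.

With rivals' combined output fixed at 142, Echo's profit is π_E = (189 - 142 - q_E)q_E - (7q_E + 2q_E²) = (47 - q_E)q_E - (7q_E + 2q_E²).
∂π_E/∂q_E = 40 - 6q_E = 0, so q_E = 20/3.

6.67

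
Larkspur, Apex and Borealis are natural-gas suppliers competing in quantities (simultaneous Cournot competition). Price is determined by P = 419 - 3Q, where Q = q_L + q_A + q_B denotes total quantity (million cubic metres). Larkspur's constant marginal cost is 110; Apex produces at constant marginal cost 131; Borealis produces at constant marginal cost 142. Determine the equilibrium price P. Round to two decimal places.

Larkspur's profit: π_L = (419 - 3Q)q_L - (110q_L). Setting ∂π_L/∂q_L = 0: 309 - 6q_L - 3(q_A + q_B) = 0.
Apex's profit: π_A = (419 - 3Q)q_A - (131q_A). Setting ∂π_A/∂q_A = 0: 288 - 6q_A - 3(q_L + q_B) = 0.
Borealis's profit: π_B = (419 - 3Q)q_B - (142q_B). Setting ∂π_B/∂q_B = 0: 277 - 6q_B - 3(q_L + q_A) = 0.
Summing all 3 equations gives 874 − 12Q = 0, hence Q = 437/6.
Back-substituting: q_L = (309 − 437/2)/3 = 181/6, q_A = (288 − 437/2)/3 = 139/6, q_B = (277 − 437/2)/3 = 39/2.
Total output Q = 437/6, so price P = 419 - 3·(437/6) = 401/2.

200.50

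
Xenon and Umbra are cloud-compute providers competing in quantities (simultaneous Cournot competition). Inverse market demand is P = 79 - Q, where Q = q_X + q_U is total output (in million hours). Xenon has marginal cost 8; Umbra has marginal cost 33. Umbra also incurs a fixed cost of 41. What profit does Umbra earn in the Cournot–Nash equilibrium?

Xenon's profit: π_X = (79 - Q)q_X - (8q_X). Setting ∂π_X/∂q_X = 0: 71 - 2q_X - (q_U) = 0.
Umbra's profit: π_U = (79 - Q)q_U - (33q_U). Setting ∂π_U/∂q_U = 0: 46 - 2q_U - (q_X) = 0.
So q_X = (71 - q_U)/2 and q_U = (46 - q_X)/2.
Solving the pair: q_X = 32, q_U = 7.
Price P = 79 - 39 = 40.
Umbra's profit: (40 - 33)·7 - 41 = 8.

8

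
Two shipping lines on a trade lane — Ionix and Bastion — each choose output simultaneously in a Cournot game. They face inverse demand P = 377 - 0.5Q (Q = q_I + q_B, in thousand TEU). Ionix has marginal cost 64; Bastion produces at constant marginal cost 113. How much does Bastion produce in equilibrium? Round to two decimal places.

Ionix's profit: π_I = (377 - 0.5Q)q_I - (64q_I). Setting ∂π_I/∂q_I = 0: 313 - q_I - (1/2)(q_B) = 0.
Bastion's profit: π_B = (377 - 0.5Q)q_B - (113q_B). Setting ∂π_B/∂q_B = 0: 264 - q_B - (1/2)(q_I) = 0.
Best responses: q_I = (313 - (1/2)q_B), q_B = (264 - (1/2)q_I).
Substituting one into the other gives q_I = 724/3 and q_B = 430/3.

143.33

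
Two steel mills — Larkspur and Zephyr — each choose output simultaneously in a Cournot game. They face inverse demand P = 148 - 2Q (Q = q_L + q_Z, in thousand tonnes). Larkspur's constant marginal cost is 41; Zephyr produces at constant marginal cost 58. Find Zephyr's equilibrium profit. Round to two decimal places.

296.06

Larkspur's profit: π_L = (148 - 2Q)q_L - (41q_L). Setting ∂π_L/∂q_L = 0: 107 - 4q_L - 2(q_Z) = 0.
Zephyr's profit: π_Z = (148 - 2Q)q_Z - (58q_Z). Setting ∂π_Z/∂q_Z = 0: 90 - 4q_Z - 2(q_L) = 0.
Best responses: q_L = (107 - 2q_Z)/4, q_Z = (90 - 2q_L)/4.
Solving the pair: q_L = 62/3, q_Z = 73/6.
Price P = 148 - 2·(197/6) = 247/3.
Zephyr's profit: (247/3 - 58)·(73/6) = 296.0556.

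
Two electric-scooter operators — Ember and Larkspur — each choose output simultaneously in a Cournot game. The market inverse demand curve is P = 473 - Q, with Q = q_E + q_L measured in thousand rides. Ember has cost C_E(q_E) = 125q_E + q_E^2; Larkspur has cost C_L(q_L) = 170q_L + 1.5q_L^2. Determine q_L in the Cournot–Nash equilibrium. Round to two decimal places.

Ember's profit: π_E = (473 - Q)q_E - (125q_E + q_E²). Setting ∂π_E/∂q_E = 0: 348 - 4q_E - (q_L) = 0.
Larkspur's first-order condition: 303 - 5q_L - (q_E) = 0.
So q_E = (348 - q_L)/4 and q_L = (303 - q_E)/5.
Substituting one into the other gives q_E = 1437/19 and q_L = 864/19.

45.47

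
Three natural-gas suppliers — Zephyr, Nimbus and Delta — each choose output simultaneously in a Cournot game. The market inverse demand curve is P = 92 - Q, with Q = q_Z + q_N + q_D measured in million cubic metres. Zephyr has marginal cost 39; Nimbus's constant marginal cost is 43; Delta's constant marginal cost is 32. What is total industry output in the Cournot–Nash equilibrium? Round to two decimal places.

Zephyr's profit: π_Z = (92 - Q)q_Z - (39q_Z). Setting ∂π_Z/∂q_Z = 0: 53 - 2q_Z - (q_N + q_D) = 0.
Nimbus's profit: π_N = (92 - Q)q_N - (43q_N). Setting ∂π_N/∂q_N = 0: 49 - 2q_N - (q_Z + q_D) = 0.
Delta's first-order condition: 60 - 2q_D - (q_Z + q_N) = 0.
Adding the 3 conditions: 162 − 2Q − 2Q = 0, i.e. Q = 81/2.
Back-substituting: q_Z = (53 − 81/2) = 25/2, q_N = (49 − 81/2) = 17/2, q_D = (60 − 81/2) = 39/2.
Total output Q = 25/2 + 17/2 + 39/2 = 81/2.

40.50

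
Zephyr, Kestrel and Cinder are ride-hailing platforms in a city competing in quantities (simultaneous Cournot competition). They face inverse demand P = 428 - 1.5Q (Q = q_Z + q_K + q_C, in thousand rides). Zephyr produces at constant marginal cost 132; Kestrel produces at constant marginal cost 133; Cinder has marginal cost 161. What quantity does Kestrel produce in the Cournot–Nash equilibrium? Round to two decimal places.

53.67

Zephyr's profit: π_Z = (428 - 1.5Q)q_Z - (132q_Z). Setting ∂π_Z/∂q_Z = 0: 296 - 3q_Z - (3/2)(q_K + q_C) = 0.
Kestrel's first-order condition: 295 - 3q_K - (3/2)(q_Z + q_C) = 0.
Cinder's profit: π_C = (428 - 1.5Q)q_C - (161q_C). Setting ∂π_C/∂q_C = 0: 267 - 3q_C - (3/2)(q_Z + q_K) = 0.
Adding the 3 first-order conditions: 858 − 6Q = 0, so Q = 143.
Back-substituting: q_Z = (296 − 429/2)/(3/2) = 163/3, q_K = (295 − 429/2)/(3/2) = 161/3, q_C = (267 − 429/2)/(3/2) = 35.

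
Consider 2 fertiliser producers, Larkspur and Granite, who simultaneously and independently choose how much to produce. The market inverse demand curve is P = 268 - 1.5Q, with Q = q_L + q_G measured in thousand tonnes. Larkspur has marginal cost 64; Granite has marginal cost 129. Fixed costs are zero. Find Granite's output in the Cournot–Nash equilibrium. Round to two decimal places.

16.44

Larkspur's profit: π_L = (268 - 1.5Q)q_L - (64q_L). Setting ∂π_L/∂q_L = 0: 204 - 3q_L - (3/2)(q_G) = 0.
Granite's profit: π_G = (268 - 1.5Q)q_G - (129q_G). Setting ∂π_G/∂q_G = 0: 139 - 3q_G - (3/2)(q_L) = 0.
Rearranging gives the reaction functions q_L = (204 - (3/2)q_G)/3 and q_G = (139 - (3/2)q_L)/3.
Substituting one into the other gives q_L = 538/9 and q_G = 148/9.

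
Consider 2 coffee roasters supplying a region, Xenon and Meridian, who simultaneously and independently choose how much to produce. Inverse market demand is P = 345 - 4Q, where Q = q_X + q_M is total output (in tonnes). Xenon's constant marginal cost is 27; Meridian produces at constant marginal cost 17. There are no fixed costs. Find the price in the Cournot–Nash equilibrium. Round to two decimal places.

129.67

Xenon's profit: π_X = (345 - 4Q)q_X - (27q_X). Setting ∂π_X/∂q_X = 0: 318 - 8q_X - 4(q_M) = 0.
Meridian's profit: π_M = (345 - 4Q)q_M - (17q_M). Setting ∂π_M/∂q_M = 0: 328 - 8q_M - 4(q_X) = 0.
So q_X = (318 - 4q_M)/8 and q_M = (328 - 4q_X)/8.
Solving the pair: q_X = 77/3, q_M = 169/6.
Total output Q = 323/6, so price P = 345 - 4·(323/6) = 389/3.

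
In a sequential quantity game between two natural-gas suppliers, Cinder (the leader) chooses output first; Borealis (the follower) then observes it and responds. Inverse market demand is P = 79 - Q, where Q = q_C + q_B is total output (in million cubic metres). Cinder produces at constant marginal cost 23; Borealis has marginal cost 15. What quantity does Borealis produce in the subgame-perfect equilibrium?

20

The follower Borealis best-responds to any q_C: π_B = (79 - Q)q_B - 15q_B.
Setting the follower's marginal profit to zero, 64 - q_C - 2q_B = 0, i.e. q_B = (64 - q_C)/2.
Cinder substitutes q_B(q_C) into its own profit: π_C = q_C(79 - q_C - (64 - q_C)/2) - 23q_C = (47 - (1/2)q_C)q_C - 23q_C.
Maximising: ∂π_C/∂q_C = 24 - q_C = 0, giving q_C = 24.
Then q_B = (64 - 24)/2 = 20.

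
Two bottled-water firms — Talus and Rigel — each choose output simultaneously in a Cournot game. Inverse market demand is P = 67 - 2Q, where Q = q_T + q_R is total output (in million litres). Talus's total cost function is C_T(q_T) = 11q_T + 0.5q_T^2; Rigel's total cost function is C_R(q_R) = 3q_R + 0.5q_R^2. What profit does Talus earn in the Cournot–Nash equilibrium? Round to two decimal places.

130.98

Talus's profit: π_T = (67 - 2Q)q_T - (11q_T + (1/2)q_T²). Setting ∂π_T/∂q_T = 0: 56 - 5q_T - 2(q_R) = 0.
Rigel's first-order condition: 64 - 5q_R - 2(q_T) = 0.
So q_T = (56 - 2q_R)/5 and q_R = (64 - 2q_T)/5.
Substituting one into the other gives q_T = 152/21 and q_R = 208/21.
Price P = 67 - 2·(120/7) = 229/7.
Talus's profit: (229/7)·(152/21) - 11·(152/21) - (1/2)(152/21)² = 130.9751.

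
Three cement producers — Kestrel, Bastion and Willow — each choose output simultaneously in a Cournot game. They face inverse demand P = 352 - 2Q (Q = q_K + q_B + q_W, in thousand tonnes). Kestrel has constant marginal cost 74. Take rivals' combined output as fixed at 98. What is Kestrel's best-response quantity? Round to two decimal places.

With rivals' combined output fixed at 98, Kestrel's profit is π_K = (352 - 2·98 - 2q_K)q_K - (74q_K) = (156 - 2q_K)q_K - (74q_K).
∂π_K/∂q_K = 82 - 4q_K = 0, so q_K = 41/2.

20.50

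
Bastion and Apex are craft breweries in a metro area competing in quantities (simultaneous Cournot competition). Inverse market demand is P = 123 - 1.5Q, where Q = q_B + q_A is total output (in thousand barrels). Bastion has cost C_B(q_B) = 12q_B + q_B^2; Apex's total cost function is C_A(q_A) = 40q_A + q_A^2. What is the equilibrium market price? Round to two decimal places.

78.23

Bastion's profit: π_B = (123 - 1.5Q)q_B - (12q_B + q_B²). Setting ∂π_B/∂q_B = 0: 111 - 5q_B - (3/2)(q_A) = 0.
Apex's profit: π_A = (123 - 1.5Q)q_A - (40q_A + q_A²). Setting ∂π_A/∂q_A = 0: 83 - 5q_A - (3/2)(q_B) = 0.
Best responses: q_B = (111 - (3/2)q_A)/5, q_A = (83 - (3/2)q_B)/5.
Substituting one into the other gives q_B = 246/13 and q_A = 142/13.
Total output Q = 388/13, so price P = 123 - (3/2)·(388/13) = 1017/13.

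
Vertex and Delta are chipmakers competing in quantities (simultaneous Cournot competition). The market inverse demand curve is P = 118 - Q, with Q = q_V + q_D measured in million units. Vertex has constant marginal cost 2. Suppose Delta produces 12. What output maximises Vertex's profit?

With the rival's output fixed at 12, Vertex's profit is π_V = (118 - 12 - q_V)q_V - (2q_V) = (106 - q_V)q_V - (2q_V).
∂π_V/∂q_V = 104 - 2q_V = 0, so q_V = 52.

52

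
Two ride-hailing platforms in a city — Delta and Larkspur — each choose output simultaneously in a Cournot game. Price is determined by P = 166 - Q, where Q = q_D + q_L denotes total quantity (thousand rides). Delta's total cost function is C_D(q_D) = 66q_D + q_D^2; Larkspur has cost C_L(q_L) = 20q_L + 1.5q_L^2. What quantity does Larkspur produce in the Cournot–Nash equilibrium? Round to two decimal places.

Delta's profit: π_D = (166 - Q)q_D - (66q_D + q_D²). Setting ∂π_D/∂q_D = 0: 100 - 4q_D - (q_L) = 0.
Larkspur's first-order condition: 146 - 5q_L - (q_D) = 0.
Best responses: q_D = (100 - q_L)/4, q_L = (146 - q_D)/5.
Substituting one into the other gives q_D = 354/19 and q_L = 484/19.

25.47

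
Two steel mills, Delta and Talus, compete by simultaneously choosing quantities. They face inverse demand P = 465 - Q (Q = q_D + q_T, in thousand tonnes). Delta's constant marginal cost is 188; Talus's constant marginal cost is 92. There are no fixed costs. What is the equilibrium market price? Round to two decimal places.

Delta's profit: π_D = (465 - Q)q_D - (188q_D). Setting ∂π_D/∂q_D = 0: 277 - 2q_D - (q_T) = 0.
Talus's first-order condition: 373 - 2q_T - (q_D) = 0.
Best responses: q_D = (277 - q_T)/2, q_T = (373 - q_D)/2.
Substituting one into the other gives q_D = 181/3 and q_T = 469/3.
Total output Q = 650/3, so price P = 465 - 650/3 = 745/3.

248.33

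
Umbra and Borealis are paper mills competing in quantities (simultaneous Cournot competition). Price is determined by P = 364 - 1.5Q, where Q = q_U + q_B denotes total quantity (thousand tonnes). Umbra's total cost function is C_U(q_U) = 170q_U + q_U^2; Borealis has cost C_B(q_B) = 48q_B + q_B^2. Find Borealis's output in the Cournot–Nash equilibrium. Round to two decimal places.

56.66

Umbra's profit: π_U = (364 - 1.5Q)q_U - (170q_U + q_U²). Setting ∂π_U/∂q_U = 0: 194 - 5q_U - (3/2)(q_B) = 0.
Borealis's profit: π_B = (364 - 1.5Q)q_B - (48q_B + q_B²). Setting ∂π_B/∂q_B = 0: 316 - 5q_B - (3/2)(q_U) = 0.
Best responses: q_U = (194 - (3/2)q_B)/5, q_B = (316 - (3/2)q_U)/5.
Substituting one into the other gives q_U = 1984/91 and q_B = 56.6593.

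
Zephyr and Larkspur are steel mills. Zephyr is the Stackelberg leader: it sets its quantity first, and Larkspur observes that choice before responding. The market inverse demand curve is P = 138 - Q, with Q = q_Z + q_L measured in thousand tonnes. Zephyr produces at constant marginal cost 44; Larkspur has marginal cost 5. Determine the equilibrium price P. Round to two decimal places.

Solve by backward induction. Given q_Z, the follower Larkspur maximises π_L = (138 - q_Z - q_L)q_L - 5q_L.
∂π_L/∂q_L = 133 - q_Z - 2q_L = 0 gives the reaction function q_L = (133 - q_Z)/2.
Zephyr substitutes q_L(q_Z) into its own profit: π_Z = q_Z(138 - q_Z - (133 - q_Z)/2) - 44q_Z = (143/2 - (1/2)q_Z)q_Z - 44q_Z.
The leader's first-order condition 55/2 - q_Z = 0 yields q_Z = 55/2.
Then q_L = (133 - 55/2)/2 = 211/4.
Total output Q = 321/4, so price P = 138 - 321/4 = 231/4.

57.75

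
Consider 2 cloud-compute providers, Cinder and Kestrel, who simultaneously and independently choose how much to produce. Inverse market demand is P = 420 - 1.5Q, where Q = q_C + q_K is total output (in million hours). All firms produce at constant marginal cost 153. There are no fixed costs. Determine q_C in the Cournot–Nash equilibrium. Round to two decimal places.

A representative firm's profit is π_i = q_i(420 - 1.5Q) - 153q_i.
Setting ∂π_i/∂q_i = 0 with rivals' quantities fixed: 267 - 3q_i - (3/2)q_j = 0.
With identical firms every q_j equals q_i, so q_j = q_i and 267 = (9/2)q_i, giving q_i = 178/3.

59.33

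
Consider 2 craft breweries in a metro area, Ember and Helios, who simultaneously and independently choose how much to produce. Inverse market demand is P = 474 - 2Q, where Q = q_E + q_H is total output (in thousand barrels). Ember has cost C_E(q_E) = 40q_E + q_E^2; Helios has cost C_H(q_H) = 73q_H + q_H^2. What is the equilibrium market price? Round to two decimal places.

265.25

Ember's profit: π_E = (474 - 2Q)q_E - (40q_E + q_E²). Setting ∂π_E/∂q_E = 0: 434 - 6q_E - 2(q_H) = 0.
Helios's profit: π_H = (474 - 2Q)q_H - (73q_H + q_H²). Setting ∂π_H/∂q_H = 0: 401 - 6q_H - 2(q_E) = 0.
Rearranging gives the reaction functions q_E = (434 - 2q_H)/6 and q_H = (401 - 2q_E)/6.
Substituting one into the other gives q_E = 901/16 and q_H = 769/16.
Total output Q = 835/8, so price P = 474 - 2·(835/8) = 1061/4.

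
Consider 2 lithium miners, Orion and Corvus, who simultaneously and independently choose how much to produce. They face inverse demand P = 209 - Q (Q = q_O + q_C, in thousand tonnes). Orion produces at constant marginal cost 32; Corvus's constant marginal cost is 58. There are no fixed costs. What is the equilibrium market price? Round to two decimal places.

Orion's profit: π_O = (209 - Q)q_O - (32q_O). Setting ∂π_O/∂q_O = 0: 177 - 2q_O - (q_C) = 0.
Corvus's first-order condition: 151 - 2q_C - (q_O) = 0.
So q_O = (177 - q_C)/2 and q_C = (151 - q_O)/2.
Solving the pair: q_O = 203/3, q_C = 125/3.
Total output Q = 328/3, so price P = 209 - 328/3 = 299/3.

99.67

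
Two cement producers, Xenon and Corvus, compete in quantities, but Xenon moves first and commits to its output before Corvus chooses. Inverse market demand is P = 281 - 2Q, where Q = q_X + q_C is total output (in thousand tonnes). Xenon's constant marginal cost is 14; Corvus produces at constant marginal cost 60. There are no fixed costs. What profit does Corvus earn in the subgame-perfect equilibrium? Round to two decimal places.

The follower Corvus best-responds to any q_X: π_C = (281 - 2Q)q_C - 60q_C.
∂π_C/∂q_C = 221 - 2q_X - 4q_C = 0 gives the reaction function q_C = (221 - 2q_X)/4.
Xenon substitutes q_C(q_X) into its own profit: π_X = q_X(281 - 2q_X - (221 - 2q_X)/2) - 14q_X = (341/2 - q_X)q_X - 14q_X.
Leader FOC: 313/2 - 2q_X = 0, so q_X = 313/4.
Then q_C = (221 - 2·(313/4))/4 = 129/8.
Price P = 281 - 2·(755/8) = 369/4.
Corvus's profit: (369/4 - 60)·(129/8) = 520.0313.

520.03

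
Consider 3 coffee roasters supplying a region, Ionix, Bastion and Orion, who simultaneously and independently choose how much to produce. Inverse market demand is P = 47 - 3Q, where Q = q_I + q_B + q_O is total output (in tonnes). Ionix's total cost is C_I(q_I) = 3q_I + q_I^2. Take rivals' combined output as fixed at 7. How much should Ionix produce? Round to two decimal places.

With rivals' combined output fixed at 7, Ionix's profit is π_I = (47 - 3·7 - 3q_I)q_I - (3q_I + q_I²) = (26 - 3q_I)q_I - (3q_I + q_I²).
∂π_I/∂q_I = 23 - 8q_I = 0, so q_I = 23/8.

2.88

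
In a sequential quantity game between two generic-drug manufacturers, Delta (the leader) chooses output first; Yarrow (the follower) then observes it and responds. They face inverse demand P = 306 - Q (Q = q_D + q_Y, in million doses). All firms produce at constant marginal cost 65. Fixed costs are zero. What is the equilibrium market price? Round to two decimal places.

125.25

Solve by backward induction. Given q_D, the follower Yarrow maximises π_Y = (306 - q_D - q_Y)q_Y - 65q_Y.
Setting the follower's marginal profit to zero, 241 - q_D - 2q_Y = 0, i.e. q_Y = (241 - q_D)/2.
Delta substitutes q_Y(q_D) into its own profit: π_D = q_D(306 - q_D - (241 - q_D)/2) - 65q_D = (371/2 - (1/2)q_D)q_D - 65q_D.
Maximising: ∂π_D/∂q_D = 241/2 - q_D = 0, giving q_D = 241/2.
Then q_Y = (241 - 241/2)/2 = 241/4.
Total output Q = 723/4, so price P = 306 - 723/4 = 501/4.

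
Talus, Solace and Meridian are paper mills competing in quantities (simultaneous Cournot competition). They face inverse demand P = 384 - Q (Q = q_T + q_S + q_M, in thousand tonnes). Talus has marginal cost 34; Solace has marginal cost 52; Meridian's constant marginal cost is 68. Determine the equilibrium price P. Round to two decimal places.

Talus's profit: π_T = (384 - Q)q_T - (34q_T). Setting ∂π_T/∂q_T = 0: 350 - 2q_T - (q_S + q_M) = 0.
Solace's first-order condition: 332 - 2q_S - (q_T + q_M) = 0.
Meridian's first-order condition: 316 - 2q_M - (q_T + q_S) = 0.
Summing all 3 equations gives 998 − 4Q = 0, hence Q = 499/2.
Back-substituting: q_T = (350 − 499/2) = 201/2, q_S = (332 − 499/2) = 165/2, q_M = (316 − 499/2) = 133/2.
Total output Q = 499/2, so price P = 384 - 499/2 = 269/2.

134.50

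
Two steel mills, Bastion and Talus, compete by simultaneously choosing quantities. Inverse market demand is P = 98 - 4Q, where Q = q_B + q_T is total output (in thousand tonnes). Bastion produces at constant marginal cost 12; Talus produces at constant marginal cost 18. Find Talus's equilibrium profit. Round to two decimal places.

152.11

Bastion's profit: π_B = (98 - 4Q)q_B - (12q_B). Setting ∂π_B/∂q_B = 0: 86 - 8q_B - 4(q_T) = 0.
Talus's first-order condition: 80 - 8q_T - 4(q_B) = 0.
So q_B = (86 - 4q_T)/8 and q_T = (80 - 4q_B)/8.
Solving the pair: q_B = 23/3, q_T = 37/6.
Price P = 98 - 4·(83/6) = 128/3.
Talus's profit: (128/3 - 18)·(37/6) = 1369/9.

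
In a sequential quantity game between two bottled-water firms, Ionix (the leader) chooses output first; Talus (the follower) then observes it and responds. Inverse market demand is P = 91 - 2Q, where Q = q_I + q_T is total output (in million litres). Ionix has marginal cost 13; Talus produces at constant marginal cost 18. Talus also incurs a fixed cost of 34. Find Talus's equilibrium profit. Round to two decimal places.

90.03

Solve by backward induction. Given q_I, the follower Talus maximises π_T = (91 - 2q_I - 2q_T)q_T - 18q_T.
Setting the follower's marginal profit to zero, 73 - 2q_I - 4q_T = 0, i.e. q_T = (73 - 2q_I)/4.
Ionix substitutes q_T(q_I) into its own profit: π_I = q_I(91 - 2q_I - (73 - 2q_I)/2) - 13q_I = (109/2 - q_I)q_I - 13q_I.
Maximising: ∂π_I/∂q_I = 83/2 - 2q_I = 0, giving q_I = 83/4.
Then q_T = (73 - 2·(83/4))/4 = 63/8.
Price P = 91 - 2·(229/8) = 135/4.
Talus's profit: (135/4 - 18)·(63/8) - 34 = 90.0313.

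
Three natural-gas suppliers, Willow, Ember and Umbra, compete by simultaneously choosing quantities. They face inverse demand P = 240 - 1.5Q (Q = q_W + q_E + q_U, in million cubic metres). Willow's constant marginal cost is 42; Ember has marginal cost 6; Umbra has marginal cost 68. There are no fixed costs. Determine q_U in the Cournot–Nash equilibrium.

14

Willow's profit: π_W = (240 - 1.5Q)q_W - (42q_W). Setting ∂π_W/∂q_W = 0: 198 - 3q_W - (3/2)(q_E + q_U) = 0.
Ember's first-order condition: 234 - 3q_E - (3/2)(q_W + q_U) = 0.
Umbra's first-order condition: 172 - 3q_U - (3/2)(q_W + q_E) = 0.
Summing all 3 equations gives 604 − 6Q = 0, hence Q = 302/3.
Back-substituting: q_W = (198 − 151)/(3/2) = 94/3, q_E = (234 − 151)/(3/2) = 166/3, q_U = (172 − 151)/(3/2) = 14.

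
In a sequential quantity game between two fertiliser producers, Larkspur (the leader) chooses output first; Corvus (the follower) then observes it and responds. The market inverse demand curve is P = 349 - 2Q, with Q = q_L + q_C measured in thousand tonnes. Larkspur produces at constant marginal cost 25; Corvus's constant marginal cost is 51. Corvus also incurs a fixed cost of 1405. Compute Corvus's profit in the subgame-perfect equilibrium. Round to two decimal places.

486.13

The follower Corvus best-responds to any q_L: π_C = (349 - 2Q)q_C - 51q_C.
Follower FOC: 298 - 2q_L - 4q_C = 0, so q_C(q_L) = (298 - 2q_L)/4.
Larkspur substitutes q_C(q_L) into its own profit: π_L = q_L(349 - 2q_L - (298 - 2q_L)/2) - 25q_L = (200 - q_L)q_L - 25q_L.
Maximising: ∂π_L/∂q_L = 175 - 2q_L = 0, giving q_L = 175/2.
Then q_C = (298 - 2·(175/2))/4 = 123/4.
Price P = 349 - 2·(473/4) = 225/2.
Corvus's profit: (225/2 - 51)·(123/4) - 1405 = 486.1250.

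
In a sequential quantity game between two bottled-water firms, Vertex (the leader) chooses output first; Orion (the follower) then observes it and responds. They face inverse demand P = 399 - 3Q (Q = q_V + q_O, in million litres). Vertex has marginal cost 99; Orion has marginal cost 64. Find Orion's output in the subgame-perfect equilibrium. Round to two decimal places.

33.75

The follower Orion best-responds to any q_V: π_O = (399 - 3Q)q_O - 64q_O.
∂π_O/∂q_O = 335 - 3q_V - 6q_O = 0 gives the reaction function q_O = (335 - 3q_V)/6.
The leader anticipates this reaction. Substituting into P = 399 - 3Q gives P = 463/2 - (3/2)q_V, so π_V = (463/2 - (3/2)q_V)q_V - 99q_V.
Maximising: ∂π_V/∂q_V = 265/2 - 3q_V = 0, giving q_V = 265/6.
Then q_O = (335 - 3·(265/6))/6 = 135/4.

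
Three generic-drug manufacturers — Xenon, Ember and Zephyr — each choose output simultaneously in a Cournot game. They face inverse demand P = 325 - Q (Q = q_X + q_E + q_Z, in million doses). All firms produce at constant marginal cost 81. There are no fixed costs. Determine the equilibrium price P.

A representative firm's profit is π_i = q_i(325 - Q) - 81q_i.
Setting ∂π_i/∂q_i = 0 with rivals' quantities fixed: 244 - 2q_i - Σ_{j≠i} q_j = 0.
With identical firms every q_j equals q_i, so Σ_{j≠i} q_j = 2q_i and 244 = 4q_i, giving q_i = 61.
Total output Q = 183, so price P = 325 - 183 = 142.

142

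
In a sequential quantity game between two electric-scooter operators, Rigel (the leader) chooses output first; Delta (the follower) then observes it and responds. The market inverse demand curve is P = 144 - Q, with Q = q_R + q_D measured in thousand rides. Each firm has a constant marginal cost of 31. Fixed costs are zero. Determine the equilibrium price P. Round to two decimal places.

59.25

The follower Delta best-responds to any q_R: π_D = (144 - Q)q_D - 31q_D.
∂π_D/∂q_D = 113 - q_R - 2q_D = 0 gives the reaction function q_D = (113 - q_R)/2.
The leader anticipates this reaction. Substituting into P = 144 - Q gives P = 175/2 - (1/2)q_R, so π_R = (175/2 - (1/2)q_R)q_R - 31q_R.
Leader FOC: 113/2 - q_R = 0, so q_R = 113/2.
Then q_D = (113 - 113/2)/2 = 113/4.
Total output Q = 339/4, so price P = 144 - 339/4 = 237/4.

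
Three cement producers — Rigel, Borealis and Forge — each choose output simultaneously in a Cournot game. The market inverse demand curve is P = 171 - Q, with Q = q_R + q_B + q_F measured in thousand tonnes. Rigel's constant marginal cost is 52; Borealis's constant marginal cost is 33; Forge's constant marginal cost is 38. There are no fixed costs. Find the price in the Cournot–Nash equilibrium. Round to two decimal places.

Rigel's profit: π_R = (171 - Q)q_R - (52q_R). Setting ∂π_R/∂q_R = 0: 119 - 2q_R - (q_B + q_F) = 0.
Borealis's first-order condition: 138 - 2q_B - (q_R + q_F) = 0.
Forge's profit: π_F = (171 - Q)q_F - (38q_F). Setting ∂π_F/∂q_F = 0: 133 - 2q_F - (q_R + q_B) = 0.
Adding the 3 first-order conditions: 390 − 4Q = 0, so Q = 195/2.
Back-substituting: q_R = (119 − 195/2) = 43/2, q_B = (138 − 195/2) = 81/2, q_F = (133 − 195/2) = 71/2.
Total output Q = 195/2, so price P = 171 - 195/2 = 147/2.

73.50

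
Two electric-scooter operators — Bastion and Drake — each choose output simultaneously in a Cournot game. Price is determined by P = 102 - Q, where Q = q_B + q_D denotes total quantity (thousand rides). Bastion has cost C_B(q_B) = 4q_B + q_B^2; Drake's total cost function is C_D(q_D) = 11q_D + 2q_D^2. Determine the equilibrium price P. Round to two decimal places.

Bastion's profit: π_B = (102 - Q)q_B - (4q_B + q_B²). Setting ∂π_B/∂q_B = 0: 98 - 4q_B - (q_D) = 0.
Drake's first-order condition: 91 - 6q_D - (q_B) = 0.
So q_B = (98 - q_D)/4 and q_D = (91 - q_B)/6.
Solving the pair: q_B = 497/23, q_D = 266/23.
Total output Q = 763/23, so price P = 102 - 763/23 = 1583/23.

68.83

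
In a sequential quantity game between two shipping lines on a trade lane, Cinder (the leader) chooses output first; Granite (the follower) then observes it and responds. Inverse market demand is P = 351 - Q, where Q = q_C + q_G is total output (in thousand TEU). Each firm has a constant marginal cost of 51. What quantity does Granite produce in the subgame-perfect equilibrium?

The follower Granite best-responds to any q_C: π_G = (351 - Q)q_G - 51q_G.
∂π_G/∂q_G = 300 - q_C - 2q_G = 0 gives the reaction function q_G = (300 - q_C)/2.
The leader anticipates this reaction. Substituting into P = 351 - Q gives P = 201 - (1/2)q_C, so π_C = (201 - (1/2)q_C)q_C - 51q_C.
Maximising: ∂π_C/∂q_C = 150 - q_C = 0, giving q_C = 150.
Then q_G = (300 - 150)/2 = 75.

75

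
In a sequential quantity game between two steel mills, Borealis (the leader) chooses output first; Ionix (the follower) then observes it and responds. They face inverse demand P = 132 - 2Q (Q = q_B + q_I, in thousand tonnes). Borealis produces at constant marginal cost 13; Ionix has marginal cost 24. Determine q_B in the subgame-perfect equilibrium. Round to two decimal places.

The follower Ionix best-responds to any q_B: π_I = (132 - 2Q)q_I - 24q_I.
Setting the follower's marginal profit to zero, 108 - 2q_B - 4q_I = 0, i.e. q_I = (108 - 2q_B)/4.
The leader anticipates this reaction. Substituting into P = 132 - 2Q gives P = 78 - q_B, so π_B = (78 - q_B)q_B - 13q_B.
The leader's first-order condition 65 - 2q_B = 0 yields q_B = 65/2.
Then q_I = (108 - 2·(65/2))/4 = 43/4.

32.50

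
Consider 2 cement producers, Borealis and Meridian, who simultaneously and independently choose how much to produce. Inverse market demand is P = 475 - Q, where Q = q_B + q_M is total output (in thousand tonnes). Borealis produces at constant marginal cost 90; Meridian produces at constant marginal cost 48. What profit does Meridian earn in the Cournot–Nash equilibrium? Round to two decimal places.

Borealis's profit: π_B = (475 - Q)q_B - (90q_B). Setting ∂π_B/∂q_B = 0: 385 - 2q_B - (q_M) = 0.
Meridian's first-order condition: 427 - 2q_M - (q_B) = 0.
So q_B = (385 - q_M)/2 and q_M = (427 - q_B)/2.
Solving the pair: q_B = 343/3, q_M = 469/3.
Price P = 475 - 812/3 = 613/3.
Meridian's profit: (613/3 - 48)·(469/3) = 24440.1111.

24440.11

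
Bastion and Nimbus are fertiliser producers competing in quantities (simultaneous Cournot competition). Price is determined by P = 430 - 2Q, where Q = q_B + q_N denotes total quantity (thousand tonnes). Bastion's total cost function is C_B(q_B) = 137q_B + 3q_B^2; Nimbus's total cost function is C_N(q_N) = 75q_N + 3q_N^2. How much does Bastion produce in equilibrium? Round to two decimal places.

23.13

Bastion's profit: π_B = (430 - 2Q)q_B - (137q_B + 3q_B²). Setting ∂π_B/∂q_B = 0: 293 - 10q_B - 2(q_N) = 0.
Nimbus's first-order condition: 355 - 10q_N - 2(q_B) = 0.
Best responses: q_B = (293 - 2q_N)/10, q_N = (355 - 2q_B)/10.
Solving the pair: q_B = 185/8, q_N = 247/8.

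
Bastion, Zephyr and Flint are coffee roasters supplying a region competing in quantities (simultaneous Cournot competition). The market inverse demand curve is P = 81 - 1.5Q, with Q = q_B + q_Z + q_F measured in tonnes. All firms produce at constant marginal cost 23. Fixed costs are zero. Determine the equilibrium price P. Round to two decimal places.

37.50

A representative firm's profit is π_i = q_i(81 - 1.5Q) - 23q_i.
Setting ∂π_i/∂q_i = 0 with rivals' quantities fixed: 58 - 3q_i - (3/2)·Σ_{j≠i} q_j = 0.
By symmetry each firm produces the same amount; substituting Σ_{j≠i} q_j = 2q_i yields q_i = 58/6 = 29/3.
Total output Q = 29, so price P = 81 - (3/2)·29 = 75/2.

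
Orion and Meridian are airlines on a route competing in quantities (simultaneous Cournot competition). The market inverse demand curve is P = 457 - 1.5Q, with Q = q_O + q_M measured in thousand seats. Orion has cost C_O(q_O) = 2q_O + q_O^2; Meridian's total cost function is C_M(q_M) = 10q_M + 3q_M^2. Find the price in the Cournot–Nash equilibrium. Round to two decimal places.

282.37

Orion's profit: π_O = (457 - 1.5Q)q_O - (2q_O + q_O²). Setting ∂π_O/∂q_O = 0: 455 - 5q_O - (3/2)(q_M) = 0.
Meridian's profit: π_M = (457 - 1.5Q)q_M - (10q_M + 3q_M²). Setting ∂π_M/∂q_M = 0: 447 - 9q_M - (3/2)(q_O) = 0.
Rearranging gives the reaction functions q_O = (455 - (3/2)q_M)/5 and q_M = (447 - (3/2)q_O)/9.
Solving the pair: q_O = 1522/19, q_M = 690/19.
Total output Q = 116.4211, so price P = 457 - (3/2)·116.4211 = 282.3684.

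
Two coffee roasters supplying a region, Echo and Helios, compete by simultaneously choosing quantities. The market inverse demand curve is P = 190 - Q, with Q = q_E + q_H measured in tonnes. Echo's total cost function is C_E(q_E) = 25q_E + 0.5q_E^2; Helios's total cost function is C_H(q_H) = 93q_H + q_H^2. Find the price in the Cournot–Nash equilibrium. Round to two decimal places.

127.36

Echo's profit: π_E = (190 - Q)q_E - (25q_E + (1/2)q_E²). Setting ∂π_E/∂q_E = 0: 165 - 3q_E - (q_H) = 0.
Helios's first-order condition: 97 - 4q_H - (q_E) = 0.
Rearranging gives the reaction functions q_E = (165 - q_H)/3 and q_H = (97 - q_E)/4.
Substituting one into the other gives q_E = 563/11 and q_H = 126/11.
Total output Q = 689/11, so price P = 190 - 689/11 = 1401/11.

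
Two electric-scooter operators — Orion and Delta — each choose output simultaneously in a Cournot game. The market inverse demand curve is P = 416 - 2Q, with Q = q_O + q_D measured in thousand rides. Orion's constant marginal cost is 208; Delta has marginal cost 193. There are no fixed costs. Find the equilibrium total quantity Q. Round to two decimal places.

Orion's profit: π_O = (416 - 2Q)q_O - (208q_O). Setting ∂π_O/∂q_O = 0: 208 - 4q_O - 2(q_D) = 0.
Delta's first-order condition: 223 - 4q_D - 2(q_O) = 0.
Best responses: q_O = (208 - 2q_D)/4, q_D = (223 - 2q_O)/4.
Substituting one into the other gives q_O = 193/6 and q_D = 119/3.
Total output Q = 193/6 + 119/3 = 431/6.

71.83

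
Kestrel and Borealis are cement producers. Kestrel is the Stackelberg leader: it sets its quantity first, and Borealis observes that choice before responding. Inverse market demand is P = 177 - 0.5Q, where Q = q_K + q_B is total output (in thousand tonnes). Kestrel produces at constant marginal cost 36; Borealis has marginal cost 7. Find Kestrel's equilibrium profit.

The follower Borealis best-responds to any q_K: π_B = (177 - 0.5Q)q_B - 7q_B.
∂π_B/∂q_B = 170 - (1/2)q_K - q_B = 0 gives the reaction function q_B = (170 - (1/2)q_K).
Kestrel substitutes q_B(q_K) into its own profit: π_K = q_K(177 - (1/2)q_K - (170 - (1/2)q_K)/2) - 36q_K = (92 - (1/4)q_K)q_K - 36q_K.
Maximising: ∂π_K/∂q_K = 56 - (1/2)q_K = 0, giving q_K = 112.
Then q_B = (170 - (1/2)·112) = 114.
Price P = 177 - (1/2)·226 = 64.
Kestrel's profit: (64 - 36)·112 = 3136.

3136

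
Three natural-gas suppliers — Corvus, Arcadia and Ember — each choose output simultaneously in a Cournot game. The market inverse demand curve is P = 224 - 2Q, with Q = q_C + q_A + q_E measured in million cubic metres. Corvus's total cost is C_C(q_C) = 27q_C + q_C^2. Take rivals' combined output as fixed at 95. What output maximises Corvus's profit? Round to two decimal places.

1.17

With rivals' combined output fixed at 95, Corvus's profit is π_C = (224 - 2·95 - 2q_C)q_C - (27q_C + q_C²) = (34 - 2q_C)q_C - (27q_C + q_C²).
∂π_C/∂q_C = 7 - 6q_C = 0, so q_C = 7/6.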